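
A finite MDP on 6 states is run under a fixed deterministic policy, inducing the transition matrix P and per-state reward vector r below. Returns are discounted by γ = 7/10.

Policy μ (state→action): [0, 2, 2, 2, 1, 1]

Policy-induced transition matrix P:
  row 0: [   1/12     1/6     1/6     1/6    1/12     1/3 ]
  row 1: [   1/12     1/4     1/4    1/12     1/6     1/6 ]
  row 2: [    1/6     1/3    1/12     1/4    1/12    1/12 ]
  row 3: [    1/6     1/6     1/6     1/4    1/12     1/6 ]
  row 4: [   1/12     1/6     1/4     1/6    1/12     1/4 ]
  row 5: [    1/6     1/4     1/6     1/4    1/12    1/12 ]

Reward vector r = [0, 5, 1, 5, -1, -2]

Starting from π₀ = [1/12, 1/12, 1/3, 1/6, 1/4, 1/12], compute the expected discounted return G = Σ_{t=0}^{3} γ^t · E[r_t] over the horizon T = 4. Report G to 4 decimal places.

G = 4.0802

t=0: π = [0.0833, 0.0833, 0.3333, 0.1667, 0.2500, 0.0833], E[r] = 1.1667, γ^t·E[r] = 1.166667, running G = 1.166667
t=1: π = [0.1319, 0.2361, 0.1667, 0.2083, 0.0903, 0.1667], E[r] = 1.9653, γ^t·E[r] = 1.375694, running G = 2.542361
t=2: π = [0.1285, 0.2280, 0.1800, 0.1921, 0.1030, 0.1684], E[r] = 1.8409, γ^t·E[r] = 0.902020, running G = 3.444381
t=3: π = [0.1284, 0.2297, 0.1793, 0.1927, 0.1023, 0.1676], E[r] = 1.8537, γ^t·E[r] = 0.635814, running G = 4.080195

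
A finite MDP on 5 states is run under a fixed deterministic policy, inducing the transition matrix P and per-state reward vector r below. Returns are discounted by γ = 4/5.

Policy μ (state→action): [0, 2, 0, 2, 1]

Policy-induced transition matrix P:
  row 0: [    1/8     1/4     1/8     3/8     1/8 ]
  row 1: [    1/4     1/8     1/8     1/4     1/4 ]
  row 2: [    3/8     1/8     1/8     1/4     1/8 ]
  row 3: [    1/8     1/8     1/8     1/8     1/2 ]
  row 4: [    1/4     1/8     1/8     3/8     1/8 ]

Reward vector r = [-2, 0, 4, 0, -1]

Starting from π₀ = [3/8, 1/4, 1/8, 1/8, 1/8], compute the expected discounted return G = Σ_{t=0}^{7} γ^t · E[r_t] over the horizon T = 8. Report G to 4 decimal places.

t=0: π = [0.3750, 0.2500, 0.1250, 0.1250, 0.1250], E[r] = -0.3750, γ^t·E[r] = -0.375000, running G = -0.375000
t=1: π = [0.2031, 0.1719, 0.1250, 0.2969, 0.2031], E[r] = -0.1094, γ^t·E[r] = -0.087500, running G = -0.462500
t=2: π = [0.2031, 0.1504, 0.1250, 0.2637, 0.2578], E[r] = -0.1641, γ^t·E[r] = -0.105000, running G = -0.567500
t=3: π = [0.2073, 0.1504, 0.1250, 0.2747, 0.2427], E[r] = -0.1572, γ^t·E[r] = -0.080500, running G = -0.648000
t=4: π = [0.2054, 0.1509, 0.1250, 0.2719, 0.2468], E[r] = -0.1576, γ^t·E[r] = -0.064538, running G = -0.712538
t=5: π = [0.2060, 0.1507, 0.1250, 0.2725, 0.2458], E[r] = -0.1578, γ^t·E[r] = -0.051694, running G = -0.764231
t=6: π = [0.2058, 0.1507, 0.1250, 0.2724, 0.2460], E[r] = -0.1577, γ^t·E[r] = -0.041330, running G = -0.805561
t=7: π = [0.2058, 0.1507, 0.1250, 0.2724, 0.2460], E[r] = -0.1577, γ^t·E[r] = -0.033070, running G = -0.838631

G = -0.8386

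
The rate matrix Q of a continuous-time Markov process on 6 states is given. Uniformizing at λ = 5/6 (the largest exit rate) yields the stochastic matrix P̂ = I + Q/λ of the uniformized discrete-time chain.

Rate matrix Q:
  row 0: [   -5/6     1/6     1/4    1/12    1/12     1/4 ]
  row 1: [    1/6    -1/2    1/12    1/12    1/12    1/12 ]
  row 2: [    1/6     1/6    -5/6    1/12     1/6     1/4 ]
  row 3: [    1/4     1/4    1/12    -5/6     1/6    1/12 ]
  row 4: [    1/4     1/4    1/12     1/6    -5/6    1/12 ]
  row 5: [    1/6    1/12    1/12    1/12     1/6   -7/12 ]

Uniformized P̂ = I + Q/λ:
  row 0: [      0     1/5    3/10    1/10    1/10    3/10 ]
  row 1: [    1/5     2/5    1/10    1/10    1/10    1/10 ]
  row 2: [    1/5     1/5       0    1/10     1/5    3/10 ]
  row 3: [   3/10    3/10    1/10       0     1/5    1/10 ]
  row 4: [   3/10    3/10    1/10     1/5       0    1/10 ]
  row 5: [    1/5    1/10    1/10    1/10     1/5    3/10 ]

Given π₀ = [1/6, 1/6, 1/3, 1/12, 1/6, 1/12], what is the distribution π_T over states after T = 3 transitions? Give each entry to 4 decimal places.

π = [0.1860, 0.2535, 0.1243, 0.1027, 0.1303, 0.2032]

t=0: π = [0.1667, 0.1667, 0.3333, 0.0833, 0.1667, 0.0833]
t=1: π = [0.1917, 0.2500, 0.1000, 0.1083, 0.1333, 0.2167]
t=2: π = [0.1858, 0.2525, 0.1283, 0.1025, 0.1292, 0.2017]
t=3: π = [0.1860, 0.2535, 0.1243, 0.1027, 0.1303, 0.2032]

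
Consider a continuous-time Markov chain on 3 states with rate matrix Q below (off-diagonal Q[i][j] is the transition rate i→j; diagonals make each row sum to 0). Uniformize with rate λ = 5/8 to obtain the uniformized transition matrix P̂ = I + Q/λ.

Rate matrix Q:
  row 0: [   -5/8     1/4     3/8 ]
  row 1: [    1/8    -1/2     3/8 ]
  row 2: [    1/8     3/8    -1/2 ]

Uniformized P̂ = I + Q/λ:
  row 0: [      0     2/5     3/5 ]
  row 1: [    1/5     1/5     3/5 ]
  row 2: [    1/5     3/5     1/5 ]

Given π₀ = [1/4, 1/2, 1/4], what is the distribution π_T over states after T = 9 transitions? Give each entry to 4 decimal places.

π = [0.1667, 0.4047, 0.4286]

t=0: π = [0.2500, 0.5000, 0.2500]
t=1: π = [0.1500, 0.3500, 0.5000]
t=2: π = [0.1700, 0.4300, 0.4000]
t=3: π = [0.1660, 0.3940, 0.4400]
t=4: π = [0.1668, 0.4092, 0.4240]
t=5: π = [0.1666, 0.4030, 0.4304]
t=6: π = [0.1667, 0.4055, 0.4278]
t=7: π = [0.1667, 0.4045, 0.4289]
t=8: π = [0.1667, 0.4049, 0.4285]
t=9: π = [0.1667, 0.4047, 0.4286]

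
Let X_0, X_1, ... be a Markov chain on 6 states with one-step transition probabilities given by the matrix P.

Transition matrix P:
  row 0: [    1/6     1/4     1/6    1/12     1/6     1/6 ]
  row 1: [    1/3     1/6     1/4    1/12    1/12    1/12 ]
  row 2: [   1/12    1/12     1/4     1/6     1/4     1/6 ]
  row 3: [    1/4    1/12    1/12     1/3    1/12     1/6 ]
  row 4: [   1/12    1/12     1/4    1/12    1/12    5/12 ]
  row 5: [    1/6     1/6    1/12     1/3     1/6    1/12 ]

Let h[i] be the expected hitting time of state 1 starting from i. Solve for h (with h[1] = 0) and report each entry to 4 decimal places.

First-step conditioning: h[1] = 0; for i ≠ 1, h[i] = 1 + Σ_k P[i][k]·h[k].
  h[0] = 1 + 1/6·h[0] + 1/6·h[2] + 1/12·h[3] + 1/6·h[4] + 1/6·h[5]
  h[2] = 1 + 1/12·h[0] + 1/4·h[2] + 1/6·h[3] + 1/4·h[4] + 1/6·h[5]
  h[3] = 1 + 1/4·h[0] + 1/12·h[2] + 1/3·h[3] + 1/12·h[4] + 1/6·h[5]
  h[4] = 1 + 1/12·h[0] + 1/4·h[2] + 1/12·h[3] + 1/12·h[4] + 5/12·h[5]
  h[5] = 1 + 1/6·h[0] + 1/12·h[2] + 1/3·h[3] + 1/6·h[4] + 1/12·h[5]
Solving the 5×5 linear system over states ≠ 1 gives exactly h = [12696/1907, 0, 15432/1907, 14940/1907, 15156/1907, 13980/1907] (h[1] = 0 is the target).

h = [6.6576, 0.0000, 8.0923, 7.8343, 7.9476, 7.3309]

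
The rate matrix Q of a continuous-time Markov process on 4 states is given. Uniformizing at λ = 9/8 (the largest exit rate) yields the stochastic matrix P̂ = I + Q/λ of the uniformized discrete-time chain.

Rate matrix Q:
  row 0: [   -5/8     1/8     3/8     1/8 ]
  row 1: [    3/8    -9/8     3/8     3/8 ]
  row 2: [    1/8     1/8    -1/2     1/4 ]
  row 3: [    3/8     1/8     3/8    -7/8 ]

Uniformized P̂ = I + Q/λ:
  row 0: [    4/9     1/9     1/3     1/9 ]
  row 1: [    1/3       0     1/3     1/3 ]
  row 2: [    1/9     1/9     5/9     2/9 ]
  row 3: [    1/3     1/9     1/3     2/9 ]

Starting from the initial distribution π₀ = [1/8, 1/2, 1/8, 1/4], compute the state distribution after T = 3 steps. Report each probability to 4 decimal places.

t=0: π = [0.1250, 0.5000, 0.1250, 0.2500]
t=1: π = [0.3194, 0.0556, 0.3611, 0.2639]
t=2: π = [0.2886, 0.1049, 0.4136, 0.1929]
t=3: π = [0.2735, 0.0995, 0.4252, 0.2018]

π = [0.2735, 0.0995, 0.4252, 0.2018]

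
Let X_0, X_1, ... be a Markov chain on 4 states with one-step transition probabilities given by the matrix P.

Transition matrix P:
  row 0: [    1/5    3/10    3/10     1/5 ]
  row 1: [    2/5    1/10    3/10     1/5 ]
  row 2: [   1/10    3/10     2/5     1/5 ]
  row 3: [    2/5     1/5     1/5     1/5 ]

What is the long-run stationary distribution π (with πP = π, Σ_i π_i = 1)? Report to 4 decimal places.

Balance equations π_j = Σ_i π_i·P[i][j]:
  π_0 = 1/5·π_0 + 2/5·π_1 + 1/10·π_2 + 2/5·π_3
  π_1 = 3/10·π_0 + 1/10·π_1 + 3/10·π_2 + 1/5·π_3
  π_2 = 3/10·π_0 + 3/10·π_1 + 2/5·π_2 + 1/5·π_3
  normalize: π_0 + π_1 + π_2 + π_3 = 1
Solving the linear system gives exactly π = [23/90, 7/30, 14/45, 1/5].

π = [0.2556, 0.2333, 0.3111, 0.2000]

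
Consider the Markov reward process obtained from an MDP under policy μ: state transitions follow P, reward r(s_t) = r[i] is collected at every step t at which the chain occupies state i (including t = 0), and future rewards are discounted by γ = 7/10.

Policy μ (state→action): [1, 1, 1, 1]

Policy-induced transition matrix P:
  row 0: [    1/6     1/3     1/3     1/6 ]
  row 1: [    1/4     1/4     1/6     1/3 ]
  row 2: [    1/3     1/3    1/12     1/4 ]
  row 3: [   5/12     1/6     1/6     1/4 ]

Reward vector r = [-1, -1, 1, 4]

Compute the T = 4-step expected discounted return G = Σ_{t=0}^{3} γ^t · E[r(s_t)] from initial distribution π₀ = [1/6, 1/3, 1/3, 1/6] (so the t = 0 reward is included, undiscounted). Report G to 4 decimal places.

t=0: π = [0.1667, 0.3333, 0.3333, 0.1667], E[r] = 0.5000, γ^t·E[r] = 0.500000, running G = 0.500000
t=1: π = [0.2917, 0.2778, 0.1667, 0.2639], E[r] = 0.6528, γ^t·E[r] = 0.456944, running G = 0.956944
t=2: π = [0.2836, 0.2662, 0.2014, 0.2488], E[r] = 0.6470, γ^t·E[r] = 0.317025, running G = 1.273970
t=3: π = [0.2846, 0.2697, 0.1971, 0.2486], E[r] = 0.6371, γ^t·E[r] = 0.218510, running G = 1.492480

G = 1.4925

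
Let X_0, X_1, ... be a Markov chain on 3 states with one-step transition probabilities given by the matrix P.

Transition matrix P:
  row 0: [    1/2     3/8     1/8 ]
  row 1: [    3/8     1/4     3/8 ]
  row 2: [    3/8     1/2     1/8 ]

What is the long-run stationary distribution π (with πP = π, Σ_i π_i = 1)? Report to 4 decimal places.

π = [0.4286, 0.3571, 0.2143]

Balance equations π_j = Σ_i π_i·P[i][j]:
  π_0 = 1/2·π_0 + 3/8·π_1 + 3/8·π_2
  π_1 = 3/8·π_0 + 1/4·π_1 + 1/2·π_2
  normalize: π_0 + π_1 + π_2 = 1
Solving the linear system gives exactly π = [3/7, 5/14, 3/14].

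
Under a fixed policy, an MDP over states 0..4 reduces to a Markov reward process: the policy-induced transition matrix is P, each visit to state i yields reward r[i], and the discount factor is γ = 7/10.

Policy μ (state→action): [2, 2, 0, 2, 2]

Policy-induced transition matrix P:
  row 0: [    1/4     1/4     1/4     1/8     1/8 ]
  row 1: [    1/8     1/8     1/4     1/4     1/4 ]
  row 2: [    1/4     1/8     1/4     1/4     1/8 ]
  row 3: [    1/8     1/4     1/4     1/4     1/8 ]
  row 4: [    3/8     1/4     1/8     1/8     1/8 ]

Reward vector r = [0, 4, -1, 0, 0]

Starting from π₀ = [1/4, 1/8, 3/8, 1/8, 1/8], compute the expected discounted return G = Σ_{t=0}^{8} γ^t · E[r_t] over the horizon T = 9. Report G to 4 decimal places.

t=0: π = [0.2500, 0.1250, 0.3750, 0.1250, 0.1250], E[r] = 0.1250, γ^t·E[r] = 0.125000, running G = 0.125000
t=1: π = [0.2344, 0.1875, 0.2344, 0.2031, 0.1406], E[r] = 0.5156, γ^t·E[r] = 0.360938, running G = 0.485938
t=2: π = [0.2188, 0.1973, 0.2324, 0.2031, 0.1484], E[r] = 0.5566, γ^t·E[r] = 0.272754, running G = 0.758691
t=3: π = [0.2185, 0.1963, 0.2314, 0.2041, 0.1497], E[r] = 0.5537, γ^t·E[r] = 0.189923, running G = 0.948614
t=4: π = [0.2187, 0.1965, 0.2313, 0.2040, 0.1495], E[r] = 0.5548, γ^t·E[r] = 0.133217, running G = 1.081831
t=5: π = [0.2186, 0.1965, 0.2313, 0.2040, 0.1496], E[r] = 0.5548, γ^t·E[r] = 0.093242, running G = 1.175073
t=6: π = [0.2186, 0.1965, 0.2313, 0.2040, 0.1496], E[r] = 0.5548, γ^t·E[r] = 0.065269, running G = 1.240343
t=7: π = [0.2186, 0.1965, 0.2313, 0.2040, 0.1496], E[r] = 0.5548, γ^t·E[r] = 0.045689, running G = 1.286031
t=8: π = [0.2186, 0.1965, 0.2313, 0.2040, 0.1496], E[r] = 0.5548, γ^t·E[r] = 0.031982, running G = 1.318013

G = 1.3180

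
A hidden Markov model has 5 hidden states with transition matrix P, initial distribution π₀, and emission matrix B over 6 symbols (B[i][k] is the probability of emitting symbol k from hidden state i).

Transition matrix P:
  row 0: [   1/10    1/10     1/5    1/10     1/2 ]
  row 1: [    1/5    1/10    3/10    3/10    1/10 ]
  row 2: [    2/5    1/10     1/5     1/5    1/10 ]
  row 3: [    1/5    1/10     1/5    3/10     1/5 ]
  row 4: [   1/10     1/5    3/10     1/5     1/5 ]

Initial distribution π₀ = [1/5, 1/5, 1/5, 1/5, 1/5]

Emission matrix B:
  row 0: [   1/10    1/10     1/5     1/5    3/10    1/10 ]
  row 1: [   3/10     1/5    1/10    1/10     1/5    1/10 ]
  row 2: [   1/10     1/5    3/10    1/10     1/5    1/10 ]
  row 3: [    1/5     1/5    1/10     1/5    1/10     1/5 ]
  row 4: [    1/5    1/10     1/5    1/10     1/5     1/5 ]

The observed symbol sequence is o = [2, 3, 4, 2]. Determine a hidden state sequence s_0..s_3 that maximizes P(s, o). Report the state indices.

path = [2, 0, 4, 2]

t=0: δ = [4.000e-02, 2.000e-02, 6.000e-02, 2.000e-02, 4.000e-02]  (obs o_0=2)
t=1: δ = [4.800e-03, 8.000e-04, 1.200e-03, 2.400e-03, 2.000e-03]  ψ = [2, 4, 2, 2, 0]  (obs o_1=3)
t=2: δ = [1.440e-04, 9.600e-05, 1.920e-04, 7.200e-05, 4.800e-04]  ψ = [0, 0, 0, 3, 0]  (obs o_2=4)
t=3: δ = [1.536e-05, 9.600e-06, 4.320e-05, 9.600e-06, 1.920e-05]  ψ = [2, 4, 4, 4, 4]  (obs o_3=2)
backtrack: best end state = 2; path = [2, 0, 4, 2]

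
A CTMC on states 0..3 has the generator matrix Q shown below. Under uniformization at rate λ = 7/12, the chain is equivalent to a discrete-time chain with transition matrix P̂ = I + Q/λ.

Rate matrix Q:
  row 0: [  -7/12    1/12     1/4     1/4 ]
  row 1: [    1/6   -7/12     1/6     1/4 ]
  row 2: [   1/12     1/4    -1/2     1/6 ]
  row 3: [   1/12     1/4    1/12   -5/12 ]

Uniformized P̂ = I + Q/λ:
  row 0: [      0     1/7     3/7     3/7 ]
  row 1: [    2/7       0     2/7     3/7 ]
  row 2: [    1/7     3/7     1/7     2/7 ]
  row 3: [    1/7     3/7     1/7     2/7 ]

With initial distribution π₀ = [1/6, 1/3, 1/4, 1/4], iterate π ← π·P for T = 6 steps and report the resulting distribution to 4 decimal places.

π = [0.1585, 0.2683, 0.2265, 0.3467]

t=0: π = [0.1667, 0.3333, 0.2500, 0.2500]
t=1: π = [0.1667, 0.2381, 0.2381, 0.3571]
t=2: π = [0.1531, 0.2789, 0.2245, 0.3435]
t=3: π = [0.1608, 0.2653, 0.2264, 0.3474]
t=4: π = [0.1578, 0.2689, 0.2267, 0.3466]
t=5: π = [0.1587, 0.2682, 0.2264, 0.3467]
t=6: π = [0.1585, 0.2683, 0.2265, 0.3467]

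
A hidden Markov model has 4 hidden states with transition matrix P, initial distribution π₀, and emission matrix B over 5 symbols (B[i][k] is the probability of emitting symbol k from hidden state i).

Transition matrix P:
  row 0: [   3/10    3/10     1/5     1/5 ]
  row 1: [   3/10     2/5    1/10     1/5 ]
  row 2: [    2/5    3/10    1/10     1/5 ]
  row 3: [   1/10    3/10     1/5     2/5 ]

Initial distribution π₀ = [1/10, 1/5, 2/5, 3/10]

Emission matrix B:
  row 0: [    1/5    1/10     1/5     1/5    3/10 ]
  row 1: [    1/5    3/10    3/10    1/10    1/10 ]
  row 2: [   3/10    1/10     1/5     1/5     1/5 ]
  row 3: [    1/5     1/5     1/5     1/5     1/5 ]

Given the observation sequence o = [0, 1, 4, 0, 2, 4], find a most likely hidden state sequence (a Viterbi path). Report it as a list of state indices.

path = [2, 1, 0, 1, 1, 0]

t=0: δ = [2.000e-02, 4.000e-02, 1.200e-01, 6.000e-02]  (obs o_0=0)
t=1: δ = [4.800e-03, 1.080e-02, 1.200e-03, 4.800e-03]  ψ = [2, 2, 2, 2]  (obs o_1=1)
t=2: δ = [9.720e-04, 4.320e-04, 2.160e-04, 4.320e-04]  ψ = [1, 1, 1, 1]  (obs o_2=4)
t=3: δ = [5.832e-05, 5.832e-05, 5.832e-05, 3.888e-05]  ψ = [0, 0, 0, 0]  (obs o_3=0)
t=4: δ = [4.666e-06, 6.998e-06, 2.333e-06, 3.110e-06]  ψ = [2, 1, 0, 3]  (obs o_4=2)
t=5: δ = [6.299e-07, 2.799e-07, 1.866e-07, 2.799e-07]  ψ = [1, 1, 0, 1]  (obs o_5=4)
backtrack: best end state = 0; path = [2, 1, 0, 1, 1, 0]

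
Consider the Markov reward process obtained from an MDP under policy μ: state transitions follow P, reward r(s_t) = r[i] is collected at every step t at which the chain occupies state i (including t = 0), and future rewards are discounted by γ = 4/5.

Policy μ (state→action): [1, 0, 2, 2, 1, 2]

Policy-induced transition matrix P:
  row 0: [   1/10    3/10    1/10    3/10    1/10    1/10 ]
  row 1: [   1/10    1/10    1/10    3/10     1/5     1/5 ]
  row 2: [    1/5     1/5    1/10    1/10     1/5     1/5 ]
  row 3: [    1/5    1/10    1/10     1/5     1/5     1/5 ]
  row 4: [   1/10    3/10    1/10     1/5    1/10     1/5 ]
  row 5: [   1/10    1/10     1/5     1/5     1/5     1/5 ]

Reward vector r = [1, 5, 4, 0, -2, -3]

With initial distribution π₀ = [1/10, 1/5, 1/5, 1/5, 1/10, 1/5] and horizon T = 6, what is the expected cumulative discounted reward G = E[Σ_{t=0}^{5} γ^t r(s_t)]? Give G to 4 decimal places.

G = 2.5857

t=0: π = [0.1000, 0.2000, 0.2000, 0.2000, 0.1000, 0.2000], E[r] = 1.1000, γ^t·E[r] = 1.100000, running G = 1.100000
t=1: π = [0.1400, 0.1600, 0.1200, 0.2100, 0.1800, 0.1900], E[r] = 0.4900, γ^t·E[r] = 0.392000, running G = 1.492000
t=2: π = [0.1330, 0.1760, 0.1190, 0.2180, 0.1680, 0.1860], E[r] = 0.5950, γ^t·E[r] = 0.380800, running G = 1.872800
t=3: π = [0.1337, 0.1721, 0.1186, 0.2190, 0.1699, 0.1867], E[r] = 0.5687, γ^t·E[r] = 0.291174, running G = 2.163974
t=4: π = [0.1338, 0.1726, 0.1187, 0.2187, 0.1696, 0.1866], E[r] = 0.5722, γ^t·E[r] = 0.234361, running G = 2.398335
t=5: π = [0.1337, 0.1725, 0.1187, 0.2188, 0.1697, 0.1866], E[r] = 0.5719, γ^t·E[r] = 0.187411, running G = 2.585747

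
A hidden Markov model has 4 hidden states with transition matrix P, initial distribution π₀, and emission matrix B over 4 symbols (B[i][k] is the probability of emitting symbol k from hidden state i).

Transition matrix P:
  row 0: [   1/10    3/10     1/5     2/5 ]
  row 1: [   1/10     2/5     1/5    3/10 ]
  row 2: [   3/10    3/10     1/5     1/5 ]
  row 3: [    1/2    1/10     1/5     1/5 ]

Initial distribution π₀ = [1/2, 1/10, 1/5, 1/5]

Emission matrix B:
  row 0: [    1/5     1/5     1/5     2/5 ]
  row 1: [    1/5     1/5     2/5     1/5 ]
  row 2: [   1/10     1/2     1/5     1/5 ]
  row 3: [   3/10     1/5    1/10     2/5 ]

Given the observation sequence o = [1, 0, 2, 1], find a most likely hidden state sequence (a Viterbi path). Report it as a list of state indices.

t=0: δ = [1.000e-01, 2.000e-02, 1.000e-01, 4.000e-02]  (obs o_0=1)
t=1: δ = [6.000e-03, 6.000e-03, 2.000e-03, 1.200e-02]  ψ = [2, 0, 0, 0]  (obs o_1=0)
t=2: δ = [1.200e-03, 9.600e-04, 4.800e-04, 2.400e-04]  ψ = [3, 1, 3, 0]  (obs o_2=2)
t=3: δ = [2.880e-05, 7.680e-05, 1.200e-04, 9.600e-05]  ψ = [2, 1, 0, 0]  (obs o_3=1)
backtrack: best end state = 2; path = [0, 3, 0, 2]

path = [0, 3, 0, 2]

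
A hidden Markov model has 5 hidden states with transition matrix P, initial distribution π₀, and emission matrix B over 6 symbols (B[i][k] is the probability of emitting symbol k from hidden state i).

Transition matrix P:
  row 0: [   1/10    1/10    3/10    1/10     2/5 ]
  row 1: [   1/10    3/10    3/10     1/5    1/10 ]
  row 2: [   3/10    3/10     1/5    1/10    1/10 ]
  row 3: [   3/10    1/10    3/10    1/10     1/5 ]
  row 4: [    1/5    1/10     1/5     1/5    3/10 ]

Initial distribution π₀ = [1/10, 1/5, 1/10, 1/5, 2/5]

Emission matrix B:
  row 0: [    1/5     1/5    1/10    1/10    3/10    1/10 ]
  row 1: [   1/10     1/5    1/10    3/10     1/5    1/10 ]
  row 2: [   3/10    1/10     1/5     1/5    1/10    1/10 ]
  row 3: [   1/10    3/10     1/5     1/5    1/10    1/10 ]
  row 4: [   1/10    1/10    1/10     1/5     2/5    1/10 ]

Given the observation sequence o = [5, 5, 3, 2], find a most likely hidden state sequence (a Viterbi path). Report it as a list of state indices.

t=0: δ = [1.000e-02, 2.000e-02, 1.000e-02, 2.000e-02, 4.000e-02]  (obs o_0=5)
t=1: δ = [8.000e-04, 6.000e-04, 8.000e-04, 8.000e-04, 1.200e-03]  ψ = [4, 1, 4, 4, 4]  (obs o_1=5)
t=2: δ = [2.400e-05, 7.200e-05, 4.800e-05, 4.800e-05, 7.200e-05]  ψ = [2, 2, 0, 4, 4]  (obs o_2=3)
t=3: δ = [1.440e-06, 2.160e-06, 4.320e-06, 2.880e-06, 2.160e-06]  ψ = [2, 1, 1, 1, 4]  (obs o_3=2)
backtrack: best end state = 2; path = [4, 2, 1, 2]

path = [4, 2, 1, 2]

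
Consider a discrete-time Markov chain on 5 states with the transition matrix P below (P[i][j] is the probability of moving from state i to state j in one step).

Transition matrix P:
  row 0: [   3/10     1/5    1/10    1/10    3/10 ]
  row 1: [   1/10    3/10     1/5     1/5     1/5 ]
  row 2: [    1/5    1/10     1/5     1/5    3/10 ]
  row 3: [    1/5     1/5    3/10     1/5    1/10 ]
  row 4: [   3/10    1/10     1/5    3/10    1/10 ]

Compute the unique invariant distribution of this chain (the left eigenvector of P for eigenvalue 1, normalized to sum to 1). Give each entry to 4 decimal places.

Balance equations π_j = Σ_i π_i·P[i][j]:
  π_0 = 3/10·π_0 + 1/10·π_1 + 1/5·π_2 + 1/5·π_3 + 3/10·π_4
  π_1 = 1/5·π_0 + 3/10·π_1 + 1/10·π_2 + 1/5·π_3 + 1/10·π_4
  π_2 = 1/10·π_0 + 1/5·π_1 + 1/5·π_2 + 3/10·π_3 + 1/5·π_4
  π_3 = 1/10·π_0 + 1/5·π_1 + 1/5·π_2 + 1/5·π_3 + 3/10·π_4
  normalize: π_0 + π_1 + π_2 + π_3 + π_4 = 1
Solving the linear system gives exactly π = [2001/8896, 791/4448, 1755/8896, 1759/8896, 1799/8896].

π = [0.2249, 0.1778, 0.1973, 0.1977, 0.2022]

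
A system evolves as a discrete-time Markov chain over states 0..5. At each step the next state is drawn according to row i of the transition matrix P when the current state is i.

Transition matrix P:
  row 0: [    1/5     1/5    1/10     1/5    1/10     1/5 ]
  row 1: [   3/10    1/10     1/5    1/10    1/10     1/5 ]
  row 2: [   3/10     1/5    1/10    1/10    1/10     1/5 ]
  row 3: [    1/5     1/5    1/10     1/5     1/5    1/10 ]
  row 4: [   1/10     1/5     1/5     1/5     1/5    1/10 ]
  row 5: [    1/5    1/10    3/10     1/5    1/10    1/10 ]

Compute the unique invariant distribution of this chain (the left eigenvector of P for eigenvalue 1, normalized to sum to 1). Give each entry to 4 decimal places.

Balance equations π_j = Σ_i π_i·P[i][j]:
  π_0 = 1/5·π_0 + 3/10·π_1 + 3/10·π_2 + 1/5·π_3 + 1/10·π_4 + 1/5·π_5
  π_1 = 1/5·π_0 + 1/10·π_1 + 1/5·π_2 + 1/5·π_3 + 1/5·π_4 + 1/10·π_5
  π_2 = 1/10·π_0 + 1/5·π_1 + 1/10·π_2 + 1/10·π_3 + 1/5·π_4 + 3/10·π_5
  π_3 = 1/5·π_0 + 1/10·π_1 + 1/10·π_2 + 1/5·π_3 + 1/5·π_4 + 1/5·π_5
  π_4 = 1/10·π_0 + 1/10·π_1 + 1/10·π_2 + 1/5·π_3 + 1/5·π_4 + 1/10·π_5
  normalize: π_0 + π_1 + π_2 + π_3 + π_4 + π_5 = 1
Solving the linear system gives exactly π = [2177/9901, 18269/108911, 17503/108911, 1655/9901, 1284/9901, 1533/9901].

π = [0.2199, 0.1677, 0.1607, 0.1672, 0.1297, 0.1548]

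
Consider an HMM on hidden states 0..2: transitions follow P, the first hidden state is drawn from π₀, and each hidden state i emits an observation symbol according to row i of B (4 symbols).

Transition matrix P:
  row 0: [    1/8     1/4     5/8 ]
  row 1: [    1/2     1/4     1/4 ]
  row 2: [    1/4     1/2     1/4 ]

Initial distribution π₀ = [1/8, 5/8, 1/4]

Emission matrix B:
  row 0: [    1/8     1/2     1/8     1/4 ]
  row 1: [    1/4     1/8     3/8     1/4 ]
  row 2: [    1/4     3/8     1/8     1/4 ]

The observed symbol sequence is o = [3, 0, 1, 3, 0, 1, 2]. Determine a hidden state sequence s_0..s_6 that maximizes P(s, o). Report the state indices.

path = [1, 1, 0, 2, 1, 0, 1]

t=0: δ = [3.125e-02, 1.562e-01, 6.250e-02]  (obs o_0=3)
t=1: δ = [9.766e-03, 9.766e-03, 9.766e-03]  ψ = [1, 1, 1]  (obs o_1=0)
t=2: δ = [2.441e-03, 6.104e-04, 2.289e-03]  ψ = [1, 2, 0]  (obs o_2=1)
t=3: δ = [1.431e-04, 2.861e-04, 3.815e-04]  ψ = [2, 2, 0]  (obs o_3=3)
t=4: δ = [1.788e-05, 4.768e-05, 2.384e-05]  ψ = [1, 2, 2]  (obs o_4=0)
t=5: δ = [1.192e-05, 1.490e-06, 4.470e-06]  ψ = [1, 1, 1]  (obs o_5=1)
t=6: δ = [1.863e-07, 1.118e-06, 9.313e-07]  ψ = [0, 0, 0]  (obs o_6=2)
backtrack: best end state = 1; path = [1, 1, 0, 2, 1, 0, 1]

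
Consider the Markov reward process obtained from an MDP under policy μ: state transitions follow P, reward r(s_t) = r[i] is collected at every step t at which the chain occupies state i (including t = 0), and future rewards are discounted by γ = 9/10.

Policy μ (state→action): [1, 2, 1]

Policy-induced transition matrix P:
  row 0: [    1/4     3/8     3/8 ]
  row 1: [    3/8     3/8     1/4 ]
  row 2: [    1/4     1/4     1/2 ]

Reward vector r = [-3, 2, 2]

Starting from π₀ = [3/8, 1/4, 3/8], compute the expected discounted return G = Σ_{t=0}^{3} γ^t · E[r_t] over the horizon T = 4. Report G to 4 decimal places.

t=0: π = [0.3750, 0.2500, 0.3750], E[r] = 0.1250, γ^t·E[r] = 0.125000, running G = 0.125000
t=1: π = [0.2813, 0.3281, 0.3906], E[r] = 0.5938, γ^t·E[r] = 0.534375, running G = 0.659375
t=2: π = [0.2910, 0.3262, 0.3828], E[r] = 0.5449, γ^t·E[r] = 0.441387, running G = 1.100762
t=3: π = [0.2908, 0.3271, 0.3821], E[r] = 0.5461, γ^t·E[r] = 0.398138, running G = 1.498900

G = 1.4989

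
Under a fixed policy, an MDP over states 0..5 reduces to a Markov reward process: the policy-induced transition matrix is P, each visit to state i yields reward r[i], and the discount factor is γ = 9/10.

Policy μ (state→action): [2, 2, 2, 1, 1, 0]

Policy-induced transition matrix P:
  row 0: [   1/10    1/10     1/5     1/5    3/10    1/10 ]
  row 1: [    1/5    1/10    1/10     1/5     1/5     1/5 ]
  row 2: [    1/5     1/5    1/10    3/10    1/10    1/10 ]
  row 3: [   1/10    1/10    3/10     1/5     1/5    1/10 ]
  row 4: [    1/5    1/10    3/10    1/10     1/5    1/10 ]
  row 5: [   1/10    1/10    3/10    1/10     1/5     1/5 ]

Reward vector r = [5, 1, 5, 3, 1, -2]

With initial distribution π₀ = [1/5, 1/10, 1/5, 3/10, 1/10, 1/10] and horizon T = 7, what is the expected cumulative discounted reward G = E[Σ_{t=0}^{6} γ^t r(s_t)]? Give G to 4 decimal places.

t=0: π = [0.2000, 0.1000, 0.2000, 0.3000, 0.1000, 0.1000], E[r] = 2.9000, γ^t·E[r] = 2.900000, running G = 2.900000
t=1: π = [0.1400, 0.1200, 0.2200, 0.2000, 0.2000, 0.1200], E[r] = 2.4800, γ^t·E[r] = 2.232000, running G = 5.132000
t=2: π = [0.1540, 0.1220, 0.2180, 0.1900, 0.1920, 0.1240], E[r] = 2.4960, γ^t·E[r] = 2.021760, running G = 7.153760
t=3: π = [0.1532, 0.1218, 0.2166, 0.1902, 0.1936, 0.1246], E[r] = 2.4858, γ^t·E[r] = 1.812148, running G = 8.965908
t=4: π = [0.1532, 0.1217, 0.2170, 0.1898, 0.1937, 0.1246], E[r] = 2.4866, γ^t·E[r] = 1.631432, running G = 10.597340
t=5: π = [0.1532, 0.1217, 0.2169, 0.1899, 0.1936, 0.1246], E[r] = 2.4866, γ^t·E[r] = 1.468295, running G = 12.065635
t=6: π = [0.1532, 0.1217, 0.2169, 0.1899, 0.1936, 0.1246], E[r] = 2.4865, γ^t·E[r] = 1.321447, running G = 13.387082

G = 13.3871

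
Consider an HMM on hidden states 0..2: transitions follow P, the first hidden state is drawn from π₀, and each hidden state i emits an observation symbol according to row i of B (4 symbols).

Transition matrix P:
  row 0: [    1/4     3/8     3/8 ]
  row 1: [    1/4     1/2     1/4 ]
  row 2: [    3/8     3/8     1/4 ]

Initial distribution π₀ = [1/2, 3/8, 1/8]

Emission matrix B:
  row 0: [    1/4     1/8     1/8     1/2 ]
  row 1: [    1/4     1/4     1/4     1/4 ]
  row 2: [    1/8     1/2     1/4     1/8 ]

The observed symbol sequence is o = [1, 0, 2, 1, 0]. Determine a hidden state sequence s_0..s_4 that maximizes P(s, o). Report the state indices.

t=0: δ = [6.250e-02, 9.375e-02, 6.250e-02]  (obs o_0=1)
t=1: δ = [5.859e-03, 1.172e-02, 2.930e-03]  ψ = [1, 1, 0]  (obs o_1=0)
t=2: δ = [3.662e-04, 1.465e-03, 7.324e-04]  ψ = [1, 1, 1]  (obs o_2=2)
t=3: δ = [4.578e-05, 1.831e-04, 1.831e-04]  ψ = [1, 1, 1]  (obs o_3=1)
t=4: δ = [1.717e-05, 2.289e-05, 5.722e-06]  ψ = [2, 1, 1]  (obs o_4=0)
backtrack: best end state = 1; path = [1, 1, 1, 1, 1]

path = [1, 1, 1, 1, 1]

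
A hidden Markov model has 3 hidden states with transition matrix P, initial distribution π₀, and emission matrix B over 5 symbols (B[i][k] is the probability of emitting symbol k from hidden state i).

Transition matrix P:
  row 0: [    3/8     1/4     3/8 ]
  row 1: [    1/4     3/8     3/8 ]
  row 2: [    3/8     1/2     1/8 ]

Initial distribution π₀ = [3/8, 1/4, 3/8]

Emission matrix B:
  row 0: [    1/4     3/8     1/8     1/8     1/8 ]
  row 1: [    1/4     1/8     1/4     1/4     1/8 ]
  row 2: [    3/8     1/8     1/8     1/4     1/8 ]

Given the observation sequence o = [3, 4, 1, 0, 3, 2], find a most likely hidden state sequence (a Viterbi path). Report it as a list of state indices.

t=0: δ = [4.688e-02, 6.250e-02, 9.375e-02]  (obs o_0=3)
t=1: δ = [4.395e-03, 5.859e-03, 2.930e-03]  ψ = [2, 2, 1]  (obs o_1=4)
t=2: δ = [6.180e-04, 2.747e-04, 2.747e-04]  ψ = [0, 1, 1]  (obs o_2=1)
t=3: δ = [5.794e-05, 3.862e-05, 8.690e-05]  ψ = [0, 0, 0]  (obs o_3=0)
t=4: δ = [4.074e-06, 1.086e-05, 5.431e-06]  ψ = [2, 2, 0]  (obs o_4=3)
t=5: δ = [3.395e-07, 1.018e-06, 5.092e-07]  ψ = [1, 1, 1]  (obs o_5=2)
backtrack: best end state = 1; path = [2, 0, 0, 2, 1, 1]

path = [2, 0, 0, 2, 1, 1]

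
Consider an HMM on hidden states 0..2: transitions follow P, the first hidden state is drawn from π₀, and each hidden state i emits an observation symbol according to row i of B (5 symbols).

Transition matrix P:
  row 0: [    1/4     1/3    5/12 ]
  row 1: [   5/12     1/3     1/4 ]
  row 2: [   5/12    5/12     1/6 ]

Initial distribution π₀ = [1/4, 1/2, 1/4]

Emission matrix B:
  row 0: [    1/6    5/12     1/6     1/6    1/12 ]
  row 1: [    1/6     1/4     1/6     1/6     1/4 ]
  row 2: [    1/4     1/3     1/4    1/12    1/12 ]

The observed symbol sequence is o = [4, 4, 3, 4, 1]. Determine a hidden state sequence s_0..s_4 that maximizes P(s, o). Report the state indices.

path = [1, 1, 0, 1, 0]

t=0: δ = [2.083e-02, 1.250e-01, 2.083e-02]  (obs o_0=4)
t=1: δ = [4.340e-03, 1.042e-02, 2.604e-03]  ψ = [1, 1, 1]  (obs o_1=4)
t=2: δ = [7.234e-04, 5.787e-04, 2.170e-04]  ψ = [1, 1, 1]  (obs o_2=3)
t=3: δ = [2.009e-05, 6.028e-05, 2.512e-05]  ψ = [1, 0, 0]  (obs o_3=4)
t=4: δ = [1.047e-05, 5.023e-06, 5.023e-06]  ψ = [1, 1, 1]  (obs o_4=1)
backtrack: best end state = 0; path = [1, 1, 0, 1, 0]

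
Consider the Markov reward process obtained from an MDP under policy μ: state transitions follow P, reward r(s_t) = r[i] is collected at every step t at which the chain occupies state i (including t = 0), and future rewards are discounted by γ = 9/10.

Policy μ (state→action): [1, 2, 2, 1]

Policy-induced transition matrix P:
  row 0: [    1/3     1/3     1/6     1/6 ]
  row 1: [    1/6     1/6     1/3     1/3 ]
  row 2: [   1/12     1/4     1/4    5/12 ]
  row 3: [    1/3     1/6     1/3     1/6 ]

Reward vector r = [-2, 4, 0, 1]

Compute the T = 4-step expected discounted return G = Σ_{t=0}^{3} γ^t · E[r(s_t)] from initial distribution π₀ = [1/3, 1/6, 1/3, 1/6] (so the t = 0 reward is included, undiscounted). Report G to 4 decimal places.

G = 2.0246

t=0: π = [0.3333, 0.1667, 0.3333, 0.1667], E[r] = 0.1667, γ^t·E[r] = 0.166667, running G = 0.166667
t=1: π = [0.2222, 0.2500, 0.2500, 0.2778], E[r] = 0.8333, γ^t·E[r] = 0.750000, running G = 0.916667
t=2: π = [0.2292, 0.2245, 0.2755, 0.2708], E[r] = 0.7106, γ^t·E[r] = 0.575625, running G = 1.492292
t=3: π = [0.2270, 0.2278, 0.2722, 0.2730], E[r] = 0.7301, γ^t·E[r] = 0.532266, running G = 2.024557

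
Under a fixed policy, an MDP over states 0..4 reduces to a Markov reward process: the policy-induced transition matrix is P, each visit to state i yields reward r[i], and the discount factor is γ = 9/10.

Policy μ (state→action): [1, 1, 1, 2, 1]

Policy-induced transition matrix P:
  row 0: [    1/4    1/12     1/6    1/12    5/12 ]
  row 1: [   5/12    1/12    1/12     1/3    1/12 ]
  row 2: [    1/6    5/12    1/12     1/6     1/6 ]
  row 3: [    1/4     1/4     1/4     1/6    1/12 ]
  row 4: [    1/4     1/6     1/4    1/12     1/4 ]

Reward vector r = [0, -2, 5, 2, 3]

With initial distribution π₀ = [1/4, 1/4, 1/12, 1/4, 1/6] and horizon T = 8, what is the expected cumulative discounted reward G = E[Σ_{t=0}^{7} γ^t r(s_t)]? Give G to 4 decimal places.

t=0: π = [0.2500, 0.2500, 0.0833, 0.2500, 0.1667], E[r] = 0.9167, γ^t·E[r] = 0.916667, running G = 0.916667
t=1: π = [0.2847, 0.1667, 0.1736, 0.1736, 0.2014], E[r] = 1.4861, γ^t·E[r] = 1.337500, running G = 2.254167
t=2: π = [0.2633, 0.1869, 0.1696, 0.1539, 0.2263], E[r] = 1.4606, γ^t·E[r] = 1.183125, running G = 3.437292
t=3: π = [0.2670, 0.1844, 0.1686, 0.1570, 0.2229], E[r] = 1.4574, γ^t·E[r] = 1.062422, running G = 4.499714
t=4: π = [0.2667, 0.1843, 0.1689, 0.1566, 0.2236], E[r] = 1.4598, γ^t·E[r] = 0.957746, running G = 5.457459
t=5: π = [0.2666, 0.1844, 0.1689, 0.1565, 0.2236], E[r] = 1.4596, γ^t·E[r] = 0.861857, running G = 6.319316
t=6: π = [0.2667, 0.1844, 0.1689, 0.1565, 0.2235], E[r] = 1.4595, γ^t·E[r] = 0.775656, running G = 7.094972
t=7: π = [0.2667, 0.1844, 0.1689, 0.1565, 0.2236], E[r] = 1.4595, γ^t·E[r] = 0.698095, running G = 7.793067

G = 7.7931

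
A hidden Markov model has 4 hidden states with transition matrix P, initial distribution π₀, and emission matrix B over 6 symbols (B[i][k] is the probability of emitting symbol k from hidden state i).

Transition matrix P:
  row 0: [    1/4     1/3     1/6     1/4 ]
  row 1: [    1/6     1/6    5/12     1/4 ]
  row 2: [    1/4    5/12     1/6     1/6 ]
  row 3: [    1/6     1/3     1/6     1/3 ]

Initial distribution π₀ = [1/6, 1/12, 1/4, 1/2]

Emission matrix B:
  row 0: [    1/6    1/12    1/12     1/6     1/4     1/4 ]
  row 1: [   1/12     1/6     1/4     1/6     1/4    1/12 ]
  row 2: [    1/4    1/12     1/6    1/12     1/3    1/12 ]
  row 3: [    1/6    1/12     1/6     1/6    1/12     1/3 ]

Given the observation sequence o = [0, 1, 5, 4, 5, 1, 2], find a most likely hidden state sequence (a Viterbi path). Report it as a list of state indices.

t=0: δ = [2.778e-02, 6.944e-03, 6.250e-02, 8.333e-02]  (obs o_0=0)
t=1: δ = [1.302e-03, 4.630e-03, 1.157e-03, 2.315e-03]  ψ = [2, 3, 3, 3]  (obs o_1=1)
t=2: δ = [1.929e-04, 6.430e-05, 1.608e-04, 3.858e-04]  ψ = [1, 1, 1, 1]  (obs o_2=5)
t=3: δ = [1.608e-05, 3.215e-05, 2.143e-05, 1.072e-05]  ψ = [3, 3, 3, 3]  (obs o_3=4)
t=4: δ = [1.340e-06, 7.442e-07, 1.116e-06, 2.679e-06]  ψ = [1, 2, 1, 1]  (obs o_4=5)
t=5: δ = [3.721e-08, 1.488e-07, 3.721e-08, 7.442e-08]  ψ = [3, 3, 3, 3]  (obs o_5=1)
t=6: δ = [2.067e-09, 6.202e-09, 1.034e-08, 6.202e-09]  ψ = [1, 1, 1, 1]  (obs o_6=2)
backtrack: best end state = 2; path = [3, 1, 3, 1, 3, 1, 2]

path = [3, 1, 3, 1, 3, 1, 2]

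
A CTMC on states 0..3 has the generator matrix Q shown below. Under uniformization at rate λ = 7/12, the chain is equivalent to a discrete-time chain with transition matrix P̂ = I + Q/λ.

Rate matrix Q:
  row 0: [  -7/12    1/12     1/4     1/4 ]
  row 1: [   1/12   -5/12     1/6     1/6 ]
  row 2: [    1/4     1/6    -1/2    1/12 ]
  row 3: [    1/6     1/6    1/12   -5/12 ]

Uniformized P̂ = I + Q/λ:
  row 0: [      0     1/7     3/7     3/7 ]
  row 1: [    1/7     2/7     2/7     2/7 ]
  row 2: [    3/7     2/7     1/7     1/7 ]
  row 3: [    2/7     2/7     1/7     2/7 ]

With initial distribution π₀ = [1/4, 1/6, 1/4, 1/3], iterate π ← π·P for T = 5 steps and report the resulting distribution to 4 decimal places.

t=0: π = [0.2500, 0.1667, 0.2500, 0.3333]
t=1: π = [0.2262, 0.2500, 0.2381, 0.2857]
t=2: π = [0.2194, 0.2534, 0.2432, 0.2840]
t=3: π = [0.2216, 0.2544, 0.2417, 0.2823]
t=4: π = [0.2206, 0.2541, 0.2425, 0.2828]
t=5: π = [0.2210, 0.2542, 0.2422, 0.2826]

π = [0.2210, 0.2542, 0.2422, 0.2826]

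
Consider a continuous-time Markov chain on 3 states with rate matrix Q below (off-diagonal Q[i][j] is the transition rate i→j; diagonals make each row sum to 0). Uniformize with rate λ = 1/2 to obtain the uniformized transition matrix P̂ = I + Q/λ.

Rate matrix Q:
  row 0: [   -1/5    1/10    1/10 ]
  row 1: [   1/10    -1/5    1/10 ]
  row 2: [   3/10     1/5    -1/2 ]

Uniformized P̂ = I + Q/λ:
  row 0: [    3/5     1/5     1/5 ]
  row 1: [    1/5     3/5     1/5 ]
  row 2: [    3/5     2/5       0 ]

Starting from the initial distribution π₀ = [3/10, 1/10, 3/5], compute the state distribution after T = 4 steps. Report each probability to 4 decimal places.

π = [0.4477, 0.3850, 0.1674]

t=0: π = [0.3000, 0.1000, 0.6000]
t=1: π = [0.5600, 0.3600, 0.0800]
t=2: π = [0.4560, 0.3600, 0.1840]
t=3: π = [0.4560, 0.3808, 0.1632]
t=4: π = [0.4477, 0.3850, 0.1674]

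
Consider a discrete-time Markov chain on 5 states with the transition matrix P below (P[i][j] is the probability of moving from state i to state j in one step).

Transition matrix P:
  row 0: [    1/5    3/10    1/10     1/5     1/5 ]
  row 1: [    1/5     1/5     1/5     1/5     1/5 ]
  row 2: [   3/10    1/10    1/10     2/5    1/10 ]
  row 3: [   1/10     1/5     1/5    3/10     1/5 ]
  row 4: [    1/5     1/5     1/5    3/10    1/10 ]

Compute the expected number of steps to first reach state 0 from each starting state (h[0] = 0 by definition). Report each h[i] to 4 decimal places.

First-step conditioning: h[0] = 0; for i ≠ 0, h[i] = 1 + Σ_k P[i][k]·h[k].
  h[1] = 1 + 1/5·h[1] + 1/5·h[2] + 1/5·h[3] + 1/5·h[4]
  h[2] = 1 + 1/10·h[1] + 1/10·h[2] + 2/5·h[3] + 1/10·h[4]
  h[3] = 1 + 1/5·h[1] + 1/5·h[2] + 3/10·h[3] + 1/5·h[4]
  h[4] = 1 + 1/5·h[1] + 1/5·h[2] + 3/10·h[3] + 1/10·h[4]
Solving the 4×4 linear system over states ≠ 0 gives exactly h = [0, 121/23, 337/69, 1210/207, 1100/207] (h[0] = 0 is the target).

h = [0.0000, 5.2609, 4.8841, 5.8454, 5.3140]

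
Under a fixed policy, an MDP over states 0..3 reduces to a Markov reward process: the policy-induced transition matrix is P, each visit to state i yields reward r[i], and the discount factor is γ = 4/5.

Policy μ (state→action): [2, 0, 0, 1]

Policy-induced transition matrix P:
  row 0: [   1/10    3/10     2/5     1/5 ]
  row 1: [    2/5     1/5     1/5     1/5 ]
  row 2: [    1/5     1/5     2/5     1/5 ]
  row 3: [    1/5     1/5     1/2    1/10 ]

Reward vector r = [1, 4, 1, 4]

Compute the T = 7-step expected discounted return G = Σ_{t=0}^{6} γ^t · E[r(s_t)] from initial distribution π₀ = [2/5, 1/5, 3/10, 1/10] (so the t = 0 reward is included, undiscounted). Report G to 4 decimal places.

t=0: π = [0.4000, 0.2000, 0.3000, 0.1000], E[r] = 1.9000, γ^t·E[r] = 1.900000, running G = 1.900000
t=1: π = [0.2000, 0.2400, 0.3700, 0.1900], E[r] = 2.2900, γ^t·E[r] = 1.832000, running G = 3.732000
t=2: π = [0.2280, 0.2200, 0.3710, 0.1810], E[r] = 2.2030, γ^t·E[r] = 1.409920, running G = 5.141920
t=3: π = [0.2212, 0.2228, 0.3741, 0.1819], E[r] = 2.2141, γ^t·E[r] = 1.133619, running G = 6.275539
t=4: π = [0.2224, 0.2221, 0.3736, 0.1818], E[r] = 2.2118, γ^t·E[r] = 0.905949, running G = 7.181488
t=5: π = [0.2222, 0.2222, 0.3738, 0.1818], E[r] = 2.2122, γ^t·E[r] = 0.724890, running G = 7.906378
t=6: π = [0.2222, 0.2222, 0.3737, 0.1818], E[r] = 2.2121, γ^t·E[r] = 0.579891, running G = 8.486269

G = 8.4863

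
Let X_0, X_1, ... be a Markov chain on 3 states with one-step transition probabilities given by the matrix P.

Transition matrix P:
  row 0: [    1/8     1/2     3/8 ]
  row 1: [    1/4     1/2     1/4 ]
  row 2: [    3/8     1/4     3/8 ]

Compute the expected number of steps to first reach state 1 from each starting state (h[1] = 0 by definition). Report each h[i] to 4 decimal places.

h = [2.4615, 0.0000, 3.0769]

First-step conditioning: h[1] = 0; for i ≠ 1, h[i] = 1 + Σ_k P[i][k]·h[k].
  h[0] = 1 + 1/8·h[0] + 3/8·h[2]
  h[2] = 1 + 3/8·h[0] + 3/8·h[2]
Solving the 2×2 linear system over states ≠ 1 gives exactly h = [32/13, 0, 40/13] (h[1] = 0 is the target).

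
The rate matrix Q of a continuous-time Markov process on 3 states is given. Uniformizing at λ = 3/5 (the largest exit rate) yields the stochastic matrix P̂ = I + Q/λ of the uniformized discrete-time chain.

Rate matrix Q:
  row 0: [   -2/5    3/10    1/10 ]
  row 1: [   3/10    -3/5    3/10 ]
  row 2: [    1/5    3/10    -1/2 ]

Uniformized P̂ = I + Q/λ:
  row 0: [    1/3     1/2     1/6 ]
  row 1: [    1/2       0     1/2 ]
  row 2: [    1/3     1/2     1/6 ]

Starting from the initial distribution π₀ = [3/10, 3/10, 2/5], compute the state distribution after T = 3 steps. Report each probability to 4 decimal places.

π = [0.3875, 0.3375, 0.2750]

t=0: π = [0.3000, 0.3000, 0.4000]
t=1: π = [0.3833, 0.3500, 0.2667]
t=2: π = [0.3917, 0.3250, 0.2833]
t=3: π = [0.3875, 0.3375, 0.2750]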